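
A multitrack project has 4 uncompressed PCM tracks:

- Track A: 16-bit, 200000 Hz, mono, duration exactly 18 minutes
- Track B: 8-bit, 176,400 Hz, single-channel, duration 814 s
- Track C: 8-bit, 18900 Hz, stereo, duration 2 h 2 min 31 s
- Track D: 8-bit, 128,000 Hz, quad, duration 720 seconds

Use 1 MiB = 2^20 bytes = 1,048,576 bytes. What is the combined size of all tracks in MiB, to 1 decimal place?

1165.5 MiB

Track A: exactly 18 minutes = 1,080 s; 200,000 × 1,080 × 2 × 1 = 432,000,000 bytes.
Track B: 176,400 × 814 × 1 × 1 = 143,589,600 bytes.
Track C: 2 h 2 min 31 s = 7,351 s; 18,900 × 7,351 × 1 × 2 = 277,867,800 bytes.
Track D: 128,000 × 720 × 1 × 4 = 368,640,000 bytes.
Total = 1,222,097,400 bytes = 1165.5 MiB.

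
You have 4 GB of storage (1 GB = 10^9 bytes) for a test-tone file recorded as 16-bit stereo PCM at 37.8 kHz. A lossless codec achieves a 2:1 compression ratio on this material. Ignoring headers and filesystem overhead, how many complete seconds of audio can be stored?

52,910 seconds

Uncompressed byte rate = 37,800 × 2 × 2 = 151,200 bytes/s.
After 2:1 compression, effective rate ≈ 75600 bytes/s.
Capacity = 4 × 1,000,000,000 = 4,000,000,000 bytes.
4,000,000,000 / effective rate ≈ 52910.05 s → 52,910 seconds.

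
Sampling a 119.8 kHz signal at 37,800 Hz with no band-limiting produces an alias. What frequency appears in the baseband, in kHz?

6.4 kHz

Nyquist = 37,800/2 = 18,900 Hz; 119,800 Hz exceeds it.
Alias = |119,800 − 3×37,800| = |119,800 − 113,400| = 6,400 Hz = 6.4 kHz.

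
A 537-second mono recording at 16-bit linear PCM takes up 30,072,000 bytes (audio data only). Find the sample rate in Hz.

28,000 Hz

Bytes = sample_rate × seconds × bytes_per_sample × channels.
sample_rate = 30,072,000 / (537 × 2 × 1) = 30,072,000 / 1,074 = 28,000 Hz.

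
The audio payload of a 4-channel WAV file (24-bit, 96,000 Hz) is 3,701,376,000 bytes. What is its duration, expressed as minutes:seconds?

53:33

Byte rate = 96,000 × 3 × 4 = 1,152,000 bytes/s.
Duration = 3,701,376,000 / 1,152,000 = 3,213 s.
3,213 s = 53:33.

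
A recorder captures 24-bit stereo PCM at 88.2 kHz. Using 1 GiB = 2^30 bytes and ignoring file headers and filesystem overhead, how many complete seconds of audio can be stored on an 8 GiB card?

Uncompressed byte rate = 88,200 × 3 × 2 = 529,200 bytes/s.
Capacity = 8 × 1,073,741,824 = 8,589,934,592 bytes.
8,589,934,592 / 529,200 ≈ 16231.92 s → 16,231 seconds.

16,231 seconds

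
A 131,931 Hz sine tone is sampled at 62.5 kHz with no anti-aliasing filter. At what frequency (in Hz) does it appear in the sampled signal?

Nyquist = 62,500/2 = 31,250 Hz; 131,931 Hz exceeds it.
Alias = |131,931 − 2×62,500| = |131,931 − 125,000| = 6,931 Hz.

6,931 Hz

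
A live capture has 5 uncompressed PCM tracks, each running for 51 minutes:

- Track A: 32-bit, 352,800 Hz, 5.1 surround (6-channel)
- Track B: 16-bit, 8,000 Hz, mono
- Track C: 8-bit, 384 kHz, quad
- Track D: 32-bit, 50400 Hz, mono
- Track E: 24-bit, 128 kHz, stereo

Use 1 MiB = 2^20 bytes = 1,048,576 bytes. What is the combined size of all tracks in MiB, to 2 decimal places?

51 minutes = 3,060 s.
Track A: 352,800 × 3,060 × 4 × 6 = 25,909,632,000 bytes.
Track B: 8,000 × 3,060 × 2 × 1 = 48,960,000 bytes.
Track C: 384,000 × 3,060 × 1 × 4 = 4,700,160,000 bytes.
Track D: 50,400 × 3,060 × 4 × 1 = 616,896,000 bytes.
Track E: 128,000 × 3,060 × 3 × 2 = 2,350,080,000 bytes.
Total = 33,625,728,000 bytes = 32067.99 MiB.

32067.99 MiB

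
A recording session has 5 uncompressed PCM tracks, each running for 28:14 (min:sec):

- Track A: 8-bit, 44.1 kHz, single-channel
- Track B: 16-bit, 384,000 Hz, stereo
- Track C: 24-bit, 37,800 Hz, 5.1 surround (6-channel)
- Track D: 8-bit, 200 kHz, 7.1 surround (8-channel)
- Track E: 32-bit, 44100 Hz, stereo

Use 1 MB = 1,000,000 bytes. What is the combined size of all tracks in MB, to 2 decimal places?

28:14 (min:sec) = 1,694 s.
Track A: 44,100 × 1,694 × 1 × 1 = 74,705,400 bytes.
Track B: 384,000 × 1,694 × 2 × 2 = 2,601,984,000 bytes.
Track C: 37,800 × 1,694 × 3 × 6 = 1,152,597,600 bytes.
Track D: 200,000 × 1,694 × 1 × 8 = 2,710,400,000 bytes.
Track E: 44,100 × 1,694 × 4 × 2 = 597,643,200 bytes.
Total = 7,137,330,200 bytes = 7137.33 MB.

7137.33 MB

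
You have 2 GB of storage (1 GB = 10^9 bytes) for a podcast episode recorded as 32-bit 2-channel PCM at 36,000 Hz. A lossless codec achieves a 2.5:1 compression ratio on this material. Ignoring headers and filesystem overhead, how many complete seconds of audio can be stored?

Uncompressed byte rate = 36,000 × 4 × 2 = 288,000 bytes/s.
After 2.5:1 compression, effective rate ≈ 115200 bytes/s.
Capacity = 2 × 1,000,000,000 = 2,000,000,000 bytes.
2,000,000,000 / effective rate ≈ 17361.11 s → 17,361 seconds.

17,361 seconds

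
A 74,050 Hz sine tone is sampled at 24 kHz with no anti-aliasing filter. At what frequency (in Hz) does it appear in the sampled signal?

2,050 Hz

Nyquist = 24,000/2 = 12,000 Hz; 74,050 Hz exceeds it.
Alias = |74,050 − 3×24,000| = |74,050 − 72,000| = 2,050 Hz.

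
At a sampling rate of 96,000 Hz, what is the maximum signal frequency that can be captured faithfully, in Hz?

Nyquist frequency = sample rate / 2 = 96,000 / 2 = 48,000 Hz.

48,000 Hz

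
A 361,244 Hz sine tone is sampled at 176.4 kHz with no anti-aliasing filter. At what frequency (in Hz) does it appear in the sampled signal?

Nyquist = 176,400/2 = 88,200 Hz; 361,244 Hz exceeds it.
Alias = |361,244 − 2×176,400| = |361,244 − 352,800| = 8,444 Hz.

8,444 Hz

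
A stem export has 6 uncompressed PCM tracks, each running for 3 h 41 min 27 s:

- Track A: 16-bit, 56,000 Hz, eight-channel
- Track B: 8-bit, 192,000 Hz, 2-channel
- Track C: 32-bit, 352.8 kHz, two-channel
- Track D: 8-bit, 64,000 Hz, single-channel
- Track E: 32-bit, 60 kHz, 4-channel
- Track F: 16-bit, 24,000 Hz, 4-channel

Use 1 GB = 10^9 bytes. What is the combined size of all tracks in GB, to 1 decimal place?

3 h 41 min 27 s = 13,287 s.
Track A: 56,000 × 13,287 × 2 × 8 = 11,905,152,000 bytes.
Track B: 192,000 × 13,287 × 1 × 2 = 5,102,208,000 bytes.
Track C: 352,800 × 13,287 × 4 × 2 = 37,501,228,800 bytes.
Track D: 64,000 × 13,287 × 1 × 1 = 850,368,000 bytes.
Track E: 60,000 × 13,287 × 4 × 4 = 12,755,520,000 bytes.
Track F: 24,000 × 13,287 × 2 × 4 = 2,551,104,000 bytes.
Total = 70,665,580,800 bytes = 70.7 GB.

70.7 GB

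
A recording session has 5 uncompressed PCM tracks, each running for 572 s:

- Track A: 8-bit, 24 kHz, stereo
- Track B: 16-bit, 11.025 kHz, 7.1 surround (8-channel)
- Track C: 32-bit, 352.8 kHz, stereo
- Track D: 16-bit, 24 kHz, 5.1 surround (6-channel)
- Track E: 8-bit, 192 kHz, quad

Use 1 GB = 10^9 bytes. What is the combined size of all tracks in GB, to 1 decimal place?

Track A: 24,000 × 572 × 1 × 2 = 27,456,000 bytes.
Track B: 11,025 × 572 × 2 × 8 = 100,900,800 bytes.
Track C: 352,800 × 572 × 4 × 2 = 1,614,412,800 bytes.
Track D: 24,000 × 572 × 2 × 6 = 164,736,000 bytes.
Track E: 192,000 × 572 × 1 × 4 = 439,296,000 bytes.
Total = 2,346,801,600 bytes = 2.3 GB.

2.3 GB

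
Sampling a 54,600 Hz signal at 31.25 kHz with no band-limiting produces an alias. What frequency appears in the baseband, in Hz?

Nyquist = 31,250/2 = 15,625 Hz; 54,600 Hz exceeds it.
Alias = |54,600 − 2×31,250| = |54,600 − 62,500| = 7,900 Hz.

7,900 Hz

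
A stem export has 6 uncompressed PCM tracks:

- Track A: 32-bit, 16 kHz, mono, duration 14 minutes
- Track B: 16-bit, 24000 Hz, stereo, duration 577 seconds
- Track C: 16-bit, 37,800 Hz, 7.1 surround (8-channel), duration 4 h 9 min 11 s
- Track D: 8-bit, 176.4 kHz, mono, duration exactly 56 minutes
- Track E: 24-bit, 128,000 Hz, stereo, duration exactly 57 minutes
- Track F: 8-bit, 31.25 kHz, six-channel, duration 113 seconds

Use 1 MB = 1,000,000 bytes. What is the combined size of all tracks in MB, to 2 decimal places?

12391.97 MB

Track A: 14 minutes = 840 s; 16,000 × 840 × 4 × 1 = 53,760,000 bytes.
Track B: 24,000 × 577 × 2 × 2 = 55,392,000 bytes.
Track C: 4 h 9 min 11 s = 14,951 s; 37,800 × 14,951 × 2 × 8 = 9,042,364,800 bytes.
Track D: exactly 56 minutes = 3,360 s; 176,400 × 3,360 × 1 × 1 = 592,704,000 bytes.
Track E: exactly 57 minutes = 3,420 s; 128,000 × 3,420 × 3 × 2 = 2,626,560,000 bytes.
Track F: 31,250 × 113 × 1 × 6 = 21,187,500 bytes.
Total = 12,391,968,300 bytes = 12391.97 MB.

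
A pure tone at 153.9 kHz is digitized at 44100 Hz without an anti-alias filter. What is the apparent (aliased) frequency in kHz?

Nyquist = 44,100/2 = 22,050 Hz; 153,900 Hz exceeds it.
Alias = |153,900 − 3×44,100| = |153,900 − 132,300| = 21,600 Hz = 21.6 kHz.

21.6 kHz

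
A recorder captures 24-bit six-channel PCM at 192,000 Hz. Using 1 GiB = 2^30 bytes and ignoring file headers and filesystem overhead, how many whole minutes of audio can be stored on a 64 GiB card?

331 minutes

Uncompressed byte rate = 192,000 × 3 × 6 = 3,456,000 bytes/s.
Capacity = 64 × 1,073,741,824 = 68,719,476,736 bytes.
68,719,476,736 / 3,456,000 ≈ 19884.11 s → 331 minutes.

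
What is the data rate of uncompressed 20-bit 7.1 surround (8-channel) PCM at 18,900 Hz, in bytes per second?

378,000 bytes/s

Bit rate = 18,900 × 20 × 8 = 3,024,000 bits/s.
3,024,000 / 8 = 378,000 bytes/s.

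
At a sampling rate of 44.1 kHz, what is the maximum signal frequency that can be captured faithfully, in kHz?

Nyquist frequency = sample rate / 2 = 44,100 / 2 = 22.05 kHz.

22.05 kHz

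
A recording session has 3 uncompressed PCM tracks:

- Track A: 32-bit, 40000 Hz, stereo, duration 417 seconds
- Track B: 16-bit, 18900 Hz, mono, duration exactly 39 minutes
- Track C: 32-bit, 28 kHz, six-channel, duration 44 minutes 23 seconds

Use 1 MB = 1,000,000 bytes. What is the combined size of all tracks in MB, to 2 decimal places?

2011.43 MB

Track A: 40,000 × 417 × 4 × 2 = 133,440,000 bytes.
Track B: exactly 39 minutes = 2,340 s; 18,900 × 2,340 × 2 × 1 = 88,452,000 bytes.
Track C: 44 minutes 23 seconds = 2,663 s; 28,000 × 2,663 × 4 × 6 = 1,789,536,000 bytes.
Total = 2,011,428,000 bytes = 2011.43 MB.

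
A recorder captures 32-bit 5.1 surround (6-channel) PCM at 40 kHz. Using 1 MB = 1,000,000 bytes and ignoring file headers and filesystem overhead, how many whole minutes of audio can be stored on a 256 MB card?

4 minutes

Uncompressed byte rate = 40,000 × 4 × 6 = 960,000 bytes/s.
Capacity = 256 × 1,000,000 = 256,000,000 bytes.
256,000,000 / 960,000 ≈ 266.67 s → 4 minutes.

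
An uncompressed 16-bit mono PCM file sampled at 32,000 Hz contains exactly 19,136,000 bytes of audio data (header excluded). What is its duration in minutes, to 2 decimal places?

Byte rate = 32,000 × 2 × 1 = 64,000 bytes/s.
Duration = 19,136,000 / 64,000 = 299 s.
299 s / 60 = 4.98 minutes.

4.98 minutes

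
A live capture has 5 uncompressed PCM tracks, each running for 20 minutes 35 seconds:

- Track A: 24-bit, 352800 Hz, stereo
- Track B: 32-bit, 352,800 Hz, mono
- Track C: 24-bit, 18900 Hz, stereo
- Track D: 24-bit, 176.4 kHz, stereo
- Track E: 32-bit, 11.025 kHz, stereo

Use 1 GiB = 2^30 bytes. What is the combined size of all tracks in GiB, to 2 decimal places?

5.51 GiB

20 minutes 35 seconds = 1,235 s.
Track A: 352,800 × 1,235 × 3 × 2 = 2,614,248,000 bytes.
Track B: 352,800 × 1,235 × 4 × 1 = 1,742,832,000 bytes.
Track C: 18,900 × 1,235 × 3 × 2 = 140,049,000 bytes.
Track D: 176,400 × 1,235 × 3 × 2 = 1,307,124,000 bytes.
Track E: 11,025 × 1,235 × 4 × 2 = 108,927,000 bytes.
Total = 5,913,180,000 bytes = 5.51 GiB.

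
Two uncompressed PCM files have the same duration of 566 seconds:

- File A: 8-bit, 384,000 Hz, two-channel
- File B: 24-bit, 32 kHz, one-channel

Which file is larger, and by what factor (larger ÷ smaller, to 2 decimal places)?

File A, by a factor of 8.00

File A: 384,000 × 1 × 2 = 768,000 bytes/s.
File B: 32,000 × 3 × 1 = 96,000 bytes/s.
File A is larger; ratio = 434,688,000 / 54,336,000 = 8.00.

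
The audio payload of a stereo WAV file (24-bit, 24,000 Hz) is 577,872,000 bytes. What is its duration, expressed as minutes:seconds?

Byte rate = 24,000 × 3 × 2 = 144,000 bytes/s.
Duration = 577,872,000 / 144,000 = 4,013 s.
4,013 s = 66:53.

66:53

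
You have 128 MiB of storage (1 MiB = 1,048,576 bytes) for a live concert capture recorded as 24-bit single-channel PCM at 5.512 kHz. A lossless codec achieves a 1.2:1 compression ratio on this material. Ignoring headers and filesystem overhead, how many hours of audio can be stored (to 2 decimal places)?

2.71 hours

Uncompressed byte rate = 5,512 × 3 × 1 = 16,536 bytes/s.
After 1.2:1 compression, effective rate ≈ 13780 bytes/s.
Capacity = 128 × 1,048,576 = 134,217,728 bytes.
134,217,728 / effective rate ≈ 9740.04 s → 2.71 hours.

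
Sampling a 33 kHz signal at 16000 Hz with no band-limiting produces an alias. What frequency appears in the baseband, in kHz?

Nyquist = 16,000/2 = 8,000 Hz; 33,000 Hz exceeds it.
Alias = |33,000 − 2×16,000| = |33,000 − 32,000| = 1,000 Hz = 1 kHz.

1 kHz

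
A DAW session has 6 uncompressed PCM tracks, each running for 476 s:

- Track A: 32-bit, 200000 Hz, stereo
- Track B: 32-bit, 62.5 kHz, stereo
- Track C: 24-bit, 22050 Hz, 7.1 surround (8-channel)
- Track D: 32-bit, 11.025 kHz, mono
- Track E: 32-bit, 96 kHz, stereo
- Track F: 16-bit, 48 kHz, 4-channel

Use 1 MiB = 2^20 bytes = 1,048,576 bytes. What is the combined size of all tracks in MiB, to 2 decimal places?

Track A: 200,000 × 476 × 4 × 2 = 761,600,000 bytes.
Track B: 62,500 × 476 × 4 × 2 = 238,000,000 bytes.
Track C: 22,050 × 476 × 3 × 8 = 251,899,200 bytes.
Track D: 11,025 × 476 × 4 × 1 = 20,991,600 bytes.
Track E: 96,000 × 476 × 4 × 2 = 365,568,000 bytes.
Track F: 48,000 × 476 × 2 × 4 = 182,784,000 bytes.
Total = 1,820,842,800 bytes = 1736.49 MiB.

1736.49 MiB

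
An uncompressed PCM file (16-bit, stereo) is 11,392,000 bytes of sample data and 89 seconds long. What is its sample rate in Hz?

Bytes = sample_rate × seconds × bytes_per_sample × channels.
sample_rate = 11,392,000 / (89 × 2 × 2) = 11,392,000 / 356 = 32,000 Hz.

32,000 Hz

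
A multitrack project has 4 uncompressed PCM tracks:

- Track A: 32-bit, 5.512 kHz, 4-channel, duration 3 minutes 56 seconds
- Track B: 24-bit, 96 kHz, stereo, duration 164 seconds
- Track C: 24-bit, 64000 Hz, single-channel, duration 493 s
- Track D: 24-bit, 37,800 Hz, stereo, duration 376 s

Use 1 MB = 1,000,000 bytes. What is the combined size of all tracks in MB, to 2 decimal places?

Track A: 3 minutes 56 seconds = 236 s; 5,512 × 236 × 4 × 4 = 20,813,312 bytes.
Track B: 96,000 × 164 × 3 × 2 = 94,464,000 bytes.
Track C: 64,000 × 493 × 3 × 1 = 94,656,000 bytes.
Track D: 37,800 × 376 × 3 × 2 = 85,276,800 bytes.
Total = 295,210,112 bytes = 295.21 MB.

295.21 MB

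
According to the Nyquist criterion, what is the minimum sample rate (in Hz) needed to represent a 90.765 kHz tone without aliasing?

Minimum sample rate = 2 × 90,765 Hz = 181,530 Hz.

181,530 Hz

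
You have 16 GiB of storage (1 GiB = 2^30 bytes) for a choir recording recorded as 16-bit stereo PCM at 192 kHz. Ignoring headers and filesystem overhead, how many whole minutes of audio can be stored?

Uncompressed byte rate = 192,000 × 2 × 2 = 768,000 bytes/s.
Capacity = 16 × 1,073,741,824 = 17,179,869,184 bytes.
17,179,869,184 / 768,000 ≈ 22369.62 s → 372 minutes.

372 minutes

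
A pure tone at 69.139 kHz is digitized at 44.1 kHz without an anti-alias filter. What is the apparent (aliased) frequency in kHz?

19.061 kHz

Nyquist = 44,100/2 = 22,050 Hz; 69,139 Hz exceeds it.
Alias = |69,139 − 2×44,100| = |69,139 − 88,200| = 19,061 Hz = 19.061 kHz.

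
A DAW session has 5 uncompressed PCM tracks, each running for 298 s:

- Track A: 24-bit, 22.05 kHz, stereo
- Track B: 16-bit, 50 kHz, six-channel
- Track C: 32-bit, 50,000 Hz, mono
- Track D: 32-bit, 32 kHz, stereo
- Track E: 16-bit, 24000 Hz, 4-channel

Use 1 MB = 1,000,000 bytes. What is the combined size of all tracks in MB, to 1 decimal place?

Track A: 22,050 × 298 × 3 × 2 = 39,425,400 bytes.
Track B: 50,000 × 298 × 2 × 6 = 178,800,000 bytes.
Track C: 50,000 × 298 × 4 × 1 = 59,600,000 bytes.
Track D: 32,000 × 298 × 4 × 2 = 76,288,000 bytes.
Track E: 24,000 × 298 × 2 × 4 = 57,216,000 bytes.
Total = 411,329,400 bytes = 411.3 MB.

411.3 MB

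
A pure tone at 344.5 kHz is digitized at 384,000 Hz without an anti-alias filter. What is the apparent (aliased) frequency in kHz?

39.5 kHz

Nyquist = 384,000/2 = 192,000 Hz; 344,500 Hz exceeds it.
Alias = |344,500 − 1×384,000| = |344,500 − 384,000| = 39,500 Hz = 39.5 kHz.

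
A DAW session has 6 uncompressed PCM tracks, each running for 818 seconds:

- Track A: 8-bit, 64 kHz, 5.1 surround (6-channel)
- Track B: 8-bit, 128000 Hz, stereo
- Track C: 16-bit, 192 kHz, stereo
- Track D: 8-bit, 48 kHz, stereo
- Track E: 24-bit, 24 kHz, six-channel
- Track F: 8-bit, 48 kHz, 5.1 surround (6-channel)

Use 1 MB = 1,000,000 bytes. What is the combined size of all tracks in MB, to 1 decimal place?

1819.2 MB

Track A: 64,000 × 818 × 1 × 6 = 314,112,000 bytes.
Track B: 128,000 × 818 × 1 × 2 = 209,408,000 bytes.
Track C: 192,000 × 818 × 2 × 2 = 628,224,000 bytes.
Track D: 48,000 × 818 × 1 × 2 = 78,528,000 bytes.
Track E: 24,000 × 818 × 3 × 6 = 353,376,000 bytes.
Track F: 48,000 × 818 × 1 × 6 = 235,584,000 bytes.
Total = 1,819,232,000 bytes = 1819.2 MB.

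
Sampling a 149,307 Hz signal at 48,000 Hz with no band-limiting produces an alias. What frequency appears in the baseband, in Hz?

5,307 Hz

Nyquist = 48,000/2 = 24,000 Hz; 149,307 Hz exceeds it.
Alias = |149,307 − 3×48,000| = |149,307 − 144,000| = 5,307 Hz.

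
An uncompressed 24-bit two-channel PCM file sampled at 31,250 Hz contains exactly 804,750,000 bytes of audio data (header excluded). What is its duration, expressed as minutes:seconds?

71:32

Byte rate = 31,250 × 3 × 2 = 187,500 bytes/s.
Duration = 804,750,000 / 187,500 = 4,292 s.
4,292 s = 71:32.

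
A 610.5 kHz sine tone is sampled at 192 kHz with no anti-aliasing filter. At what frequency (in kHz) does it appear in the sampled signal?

34.5 kHz

Nyquist = 192,000/2 = 96,000 Hz; 610,500 Hz exceeds it.
Alias = |610,500 − 3×192,000| = |610,500 − 576,000| = 34,500 Hz = 34.5 kHz.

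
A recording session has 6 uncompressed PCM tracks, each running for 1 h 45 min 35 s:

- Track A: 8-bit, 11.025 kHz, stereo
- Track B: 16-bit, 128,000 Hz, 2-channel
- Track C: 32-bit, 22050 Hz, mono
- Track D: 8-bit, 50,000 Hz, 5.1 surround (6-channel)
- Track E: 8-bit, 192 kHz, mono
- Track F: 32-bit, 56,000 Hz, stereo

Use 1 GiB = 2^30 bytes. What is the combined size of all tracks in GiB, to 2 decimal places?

9.22 GiB

1 h 45 min 35 s = 6,335 s.
Track A: 11,025 × 6,335 × 1 × 2 = 139,686,750 bytes.
Track B: 128,000 × 6,335 × 2 × 2 = 3,243,520,000 bytes.
Track C: 22,050 × 6,335 × 4 × 1 = 558,747,000 bytes.
Track D: 50,000 × 6,335 × 1 × 6 = 1,900,500,000 bytes.
Track E: 192,000 × 6,335 × 1 × 1 = 1,216,320,000 bytes.
Track F: 56,000 × 6,335 × 4 × 2 = 2,838,080,000 bytes.
Total = 9,896,853,750 bytes = 9.22 GiB.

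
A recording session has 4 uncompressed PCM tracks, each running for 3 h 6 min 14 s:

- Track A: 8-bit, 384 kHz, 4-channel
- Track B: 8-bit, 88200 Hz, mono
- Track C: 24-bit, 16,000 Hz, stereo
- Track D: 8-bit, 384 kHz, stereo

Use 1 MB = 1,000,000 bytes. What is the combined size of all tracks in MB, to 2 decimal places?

3 h 6 min 14 s = 11,174 s.
Track A: 384,000 × 11,174 × 1 × 4 = 17,163,264,000 bytes.
Track B: 88,200 × 11,174 × 1 × 1 = 985,546,800 bytes.
Track C: 16,000 × 11,174 × 3 × 2 = 1,072,704,000 bytes.
Track D: 384,000 × 11,174 × 1 × 2 = 8,581,632,000 bytes.
Total = 27,803,146,800 bytes = 27803.15 MB.

27803.15 MB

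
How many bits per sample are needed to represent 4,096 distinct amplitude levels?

log2(4,096) = 12.

12 bits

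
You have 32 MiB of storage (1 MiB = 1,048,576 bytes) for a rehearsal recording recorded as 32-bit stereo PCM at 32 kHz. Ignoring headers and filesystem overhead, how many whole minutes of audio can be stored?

Uncompressed byte rate = 32,000 × 4 × 2 = 256,000 bytes/s.
Capacity = 32 × 1,048,576 = 33,554,432 bytes.
33,554,432 / 256,000 ≈ 131.07 s → 2 minutes.

2 minutes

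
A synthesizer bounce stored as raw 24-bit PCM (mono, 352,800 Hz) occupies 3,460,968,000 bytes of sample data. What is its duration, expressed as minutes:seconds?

Byte rate = 352,800 × 3 × 1 = 1,058,400 bytes/s.
Duration = 3,460,968,000 / 1,058,400 = 3,270 s.
3,270 s = 54:30.

54:30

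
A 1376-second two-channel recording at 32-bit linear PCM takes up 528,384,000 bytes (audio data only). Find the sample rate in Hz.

Bytes = sample_rate × seconds × bytes_per_sample × channels.
sample_rate = 528,384,000 / (1,376 × 4 × 2) = 528,384,000 / 11,008 = 48,000 Hz.

48,000 Hz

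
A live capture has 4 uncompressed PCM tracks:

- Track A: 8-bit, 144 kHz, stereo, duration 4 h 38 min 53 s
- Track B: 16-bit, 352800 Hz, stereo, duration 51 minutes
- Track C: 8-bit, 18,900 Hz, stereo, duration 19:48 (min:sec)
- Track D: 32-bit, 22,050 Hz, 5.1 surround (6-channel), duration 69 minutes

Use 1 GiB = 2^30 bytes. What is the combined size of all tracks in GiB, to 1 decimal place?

Track A: 4 h 38 min 53 s = 16,733 s; 144,000 × 16,733 × 1 × 2 = 4,819,104,000 bytes.
Track B: 51 minutes = 3,060 s; 352,800 × 3,060 × 2 × 2 = 4,318,272,000 bytes.
Track C: 19:48 (min:sec) = 1,188 s; 18,900 × 1,188 × 1 × 2 = 44,906,400 bytes.
Track D: 69 minutes = 4,140 s; 22,050 × 4,140 × 4 × 6 = 2,190,888,000 bytes.
Total = 11,373,170,400 bytes = 10.6 GiB.

10.6 GiB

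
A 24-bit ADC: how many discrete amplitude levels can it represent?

16,777,216 levels

2^24 = 16,777,216.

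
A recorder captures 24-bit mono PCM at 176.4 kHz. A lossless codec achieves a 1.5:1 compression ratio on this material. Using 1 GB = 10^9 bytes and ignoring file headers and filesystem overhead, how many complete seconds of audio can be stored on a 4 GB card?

Uncompressed byte rate = 176,400 × 3 × 1 = 529,200 bytes/s.
After 1.5:1 compression, effective rate ≈ 352800 bytes/s.
Capacity = 4 × 1,000,000,000 = 4,000,000,000 bytes.
4,000,000,000 / effective rate ≈ 11337.87 s → 11,337 seconds.

11,337 seconds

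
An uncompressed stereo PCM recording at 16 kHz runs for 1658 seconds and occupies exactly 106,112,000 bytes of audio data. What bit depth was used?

Bytes per sample = 106,112,000 / (16,000 × 1,658 × 2) = 106,112,000 / 53,056,000 = 2.
Bit depth = 2 × 8 = 16 bits.

16 bits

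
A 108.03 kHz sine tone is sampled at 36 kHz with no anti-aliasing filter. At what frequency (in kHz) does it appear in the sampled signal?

Nyquist = 36,000/2 = 18,000 Hz; 108,030 Hz exceeds it.
Alias = |108,030 − 3×36,000| = |108,030 − 108,000| = 30 Hz = 0.03 kHz.

0.03 kHz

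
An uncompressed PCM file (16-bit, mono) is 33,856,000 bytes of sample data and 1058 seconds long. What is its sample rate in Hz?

16,000 Hz

Bytes = sample_rate × seconds × bytes_per_sample × channels.
sample_rate = 33,856,000 / (1,058 × 2 × 1) = 33,856,000 / 2,116 = 16,000 Hz.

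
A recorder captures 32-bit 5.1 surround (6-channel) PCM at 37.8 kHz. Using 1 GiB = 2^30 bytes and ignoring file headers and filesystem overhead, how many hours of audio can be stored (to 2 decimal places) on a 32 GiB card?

10.52 hours

Uncompressed byte rate = 37,800 × 4 × 6 = 907,200 bytes/s.
Capacity = 32 × 1,073,741,824 = 34,359,738,368 bytes.
34,359,738,368 / 907,200 ≈ 37874.49 s → 10.52 hours.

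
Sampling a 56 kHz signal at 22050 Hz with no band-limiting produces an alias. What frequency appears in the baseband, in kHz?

10.15 kHz

Nyquist = 22,050/2 = 11,025 Hz; 56,000 Hz exceeds it.
Alias = |56,000 − 3×22,050| = |56,000 − 66,150| = 10,150 Hz = 10.15 kHz.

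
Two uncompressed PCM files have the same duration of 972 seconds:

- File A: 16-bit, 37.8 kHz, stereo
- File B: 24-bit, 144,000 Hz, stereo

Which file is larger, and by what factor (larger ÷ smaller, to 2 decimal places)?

File A: 37,800 × 2 × 2 = 151,200 bytes/s.
File B: 144,000 × 3 × 2 = 864,000 bytes/s.
File B is larger; ratio = 839,808,000 / 146,966,400 = 5.71.

File B, by a factor of 5.71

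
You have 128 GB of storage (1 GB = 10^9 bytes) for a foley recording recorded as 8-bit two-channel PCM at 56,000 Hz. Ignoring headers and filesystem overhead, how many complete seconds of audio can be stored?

1,142,857 seconds

Uncompressed byte rate = 56,000 × 1 × 2 = 112,000 bytes/s.
Capacity = 128 × 1,000,000,000 = 128,000,000,000 bytes.
128,000,000,000 / 112,000 ≈ 1142857.14 s → 1,142,857 seconds.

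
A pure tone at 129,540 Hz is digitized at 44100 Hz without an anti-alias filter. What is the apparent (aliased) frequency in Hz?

Nyquist = 44,100/2 = 22,050 Hz; 129,540 Hz exceeds it.
Alias = |129,540 − 3×44,100| = |129,540 − 132,300| = 2,760 Hz.

2,760 Hz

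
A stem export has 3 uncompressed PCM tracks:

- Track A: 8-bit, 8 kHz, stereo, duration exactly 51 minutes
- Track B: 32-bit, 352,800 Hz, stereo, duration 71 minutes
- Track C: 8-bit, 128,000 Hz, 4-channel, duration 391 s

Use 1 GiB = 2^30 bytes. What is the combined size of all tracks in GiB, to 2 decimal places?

11.43 GiB

Track A: exactly 51 minutes = 3,060 s; 8,000 × 3,060 × 1 × 2 = 48,960,000 bytes.
Track B: 71 minutes = 4,260 s; 352,800 × 4,260 × 4 × 2 = 12,023,424,000 bytes.
Track C: 128,000 × 391 × 1 × 4 = 200,192,000 bytes.
Total = 12,272,576,000 bytes = 11.43 GiB.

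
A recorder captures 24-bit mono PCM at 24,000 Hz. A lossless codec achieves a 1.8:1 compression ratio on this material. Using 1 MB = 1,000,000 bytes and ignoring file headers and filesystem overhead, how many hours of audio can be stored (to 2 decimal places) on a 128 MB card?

Uncompressed byte rate = 24,000 × 3 × 1 = 72,000 bytes/s.
After 1.8:1 compression, effective rate ≈ 40000 bytes/s.
Capacity = 128 × 1,000,000 = 128,000,000 bytes.
128,000,000 / effective rate ≈ 3200 s → 0.89 hours.

0.89 hours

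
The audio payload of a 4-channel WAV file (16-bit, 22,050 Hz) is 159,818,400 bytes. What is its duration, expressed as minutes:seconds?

Byte rate = 22,050 × 2 × 4 = 176,400 bytes/s.
Duration = 159,818,400 / 176,400 = 906 s.
906 s = 15:06.

15:06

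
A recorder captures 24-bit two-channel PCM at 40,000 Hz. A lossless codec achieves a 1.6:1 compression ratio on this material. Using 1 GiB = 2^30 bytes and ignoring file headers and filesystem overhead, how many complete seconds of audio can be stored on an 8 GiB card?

57,266 seconds

Uncompressed byte rate = 40,000 × 3 × 2 = 240,000 bytes/s.
After 1.6:1 compression, effective rate ≈ 150000 bytes/s.
Capacity = 8 × 1,073,741,824 = 8,589,934,592 bytes.
8,589,934,592 / effective rate ≈ 57266.23 s → 57,266 seconds.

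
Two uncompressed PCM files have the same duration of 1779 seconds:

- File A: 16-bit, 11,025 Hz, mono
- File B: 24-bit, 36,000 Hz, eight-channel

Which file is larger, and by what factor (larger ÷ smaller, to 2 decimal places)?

File B, by a factor of 39.18

File A: 11,025 × 2 × 1 = 22,050 bytes/s.
File B: 36,000 × 3 × 8 = 864,000 bytes/s.
File B is larger; ratio = 1,537,056,000 / 39,226,950 = 39.18.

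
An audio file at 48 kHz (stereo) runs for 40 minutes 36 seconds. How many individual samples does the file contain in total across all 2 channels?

40 minutes 36 seconds = 2,436 s.
48,000 × 2,436 s × 2 ch = 233,856,000 samples.

233,856,000 samples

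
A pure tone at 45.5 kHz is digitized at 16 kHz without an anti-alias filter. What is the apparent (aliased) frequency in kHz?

2.5 kHz

Nyquist = 16,000/2 = 8,000 Hz; 45,500 Hz exceeds it.
Alias = |45,500 − 3×16,000| = |45,500 − 48,000| = 2,500 Hz = 2.5 kHz.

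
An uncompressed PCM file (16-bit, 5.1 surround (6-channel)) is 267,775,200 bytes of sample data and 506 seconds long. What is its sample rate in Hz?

Bytes = sample_rate × seconds × bytes_per_sample × channels.
sample_rate = 267,775,200 / (506 × 2 × 6) = 267,775,200 / 6,072 = 44,100 Hz.

44,100 Hz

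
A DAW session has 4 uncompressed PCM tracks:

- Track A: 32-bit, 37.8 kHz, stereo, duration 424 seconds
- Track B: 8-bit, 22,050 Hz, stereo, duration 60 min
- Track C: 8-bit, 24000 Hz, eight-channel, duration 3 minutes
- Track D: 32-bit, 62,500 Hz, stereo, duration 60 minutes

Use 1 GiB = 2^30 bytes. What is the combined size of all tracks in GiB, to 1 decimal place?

Track A: 37,800 × 424 × 4 × 2 = 128,217,600 bytes.
Track B: 60 min = 3,600 s; 22,050 × 3,600 × 1 × 2 = 158,760,000 bytes.
Track C: 3 minutes = 180 s; 24,000 × 180 × 1 × 8 = 34,560,000 bytes.
Track D: 60 minutes = 3,600 s; 62,500 × 3,600 × 4 × 2 = 1,800,000,000 bytes.
Total = 2,121,537,600 bytes = 2.0 GiB.

2.0 GiB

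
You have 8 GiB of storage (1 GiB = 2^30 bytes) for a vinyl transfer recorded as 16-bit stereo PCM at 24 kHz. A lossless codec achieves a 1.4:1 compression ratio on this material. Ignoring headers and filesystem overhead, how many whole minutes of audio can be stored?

Uncompressed byte rate = 24,000 × 2 × 2 = 96,000 bytes/s.
After 1.4:1 compression, effective rate ≈ 68571.43 bytes/s.
Capacity = 8 × 1,073,741,824 = 8,589,934,592 bytes.
8,589,934,592 / effective rate ≈ 125269.88 s → 2,087 minutes.

2,087 minutes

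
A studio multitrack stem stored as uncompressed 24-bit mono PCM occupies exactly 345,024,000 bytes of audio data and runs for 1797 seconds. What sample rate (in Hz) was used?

Bytes = sample_rate × seconds × bytes_per_sample × channels.
sample_rate = 345,024,000 / (1,797 × 3 × 1) = 345,024,000 / 5,391 = 64,000 Hz.

64,000 Hz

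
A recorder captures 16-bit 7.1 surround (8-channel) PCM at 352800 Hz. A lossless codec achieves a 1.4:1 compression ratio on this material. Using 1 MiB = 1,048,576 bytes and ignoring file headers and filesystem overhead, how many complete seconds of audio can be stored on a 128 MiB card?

33 seconds

Uncompressed byte rate = 352,800 × 2 × 8 = 5,644,800 bytes/s.
After 1.4:1 compression, effective rate ≈ 4032000 bytes/s.
Capacity = 128 × 1,048,576 = 134,217,728 bytes.
134,217,728 / effective rate ≈ 33.29 s → 33 seconds.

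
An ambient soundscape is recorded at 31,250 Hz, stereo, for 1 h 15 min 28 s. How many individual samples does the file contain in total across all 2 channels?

1 h 15 min 28 s = 4,528 s.
31,250 × 4,528 s × 2 ch = 283,000,000 samples.

283,000,000 samples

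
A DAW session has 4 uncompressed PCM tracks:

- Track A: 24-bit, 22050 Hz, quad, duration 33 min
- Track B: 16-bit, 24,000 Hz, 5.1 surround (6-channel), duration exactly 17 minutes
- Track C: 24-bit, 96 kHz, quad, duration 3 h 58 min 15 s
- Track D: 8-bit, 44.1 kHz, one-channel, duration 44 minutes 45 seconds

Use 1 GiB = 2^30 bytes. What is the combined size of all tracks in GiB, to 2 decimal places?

Track A: 33 min = 1,980 s; 22,050 × 1,980 × 3 × 4 = 523,908,000 bytes.
Track B: exactly 17 minutes = 1,020 s; 24,000 × 1,020 × 2 × 6 = 293,760,000 bytes.
Track C: 3 h 58 min 15 s = 14,295 s; 96,000 × 14,295 × 3 × 4 = 16,467,840,000 bytes.
Track D: 44 minutes 45 seconds = 2,685 s; 44,100 × 2,685 × 1 × 1 = 118,408,500 bytes.
Total = 17,403,916,500 bytes = 16.21 GiB.

16.21 GiB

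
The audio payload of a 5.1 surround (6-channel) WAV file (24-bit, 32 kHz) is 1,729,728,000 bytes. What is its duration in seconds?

Byte rate = 32,000 × 3 × 6 = 576,000 bytes/s.
Duration = 1,729,728,000 / 576,000 = 3,003 s.

3,003 seconds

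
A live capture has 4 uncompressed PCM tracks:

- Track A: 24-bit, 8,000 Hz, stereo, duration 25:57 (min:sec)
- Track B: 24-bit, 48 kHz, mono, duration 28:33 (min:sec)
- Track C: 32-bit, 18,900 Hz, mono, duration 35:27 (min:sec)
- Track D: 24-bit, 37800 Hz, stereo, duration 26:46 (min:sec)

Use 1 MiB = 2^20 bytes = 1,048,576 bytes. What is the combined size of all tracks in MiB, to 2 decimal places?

Track A: 25:57 (min:sec) = 1,557 s; 8,000 × 1,557 × 3 × 2 = 74,736,000 bytes.
Track B: 28:33 (min:sec) = 1,713 s; 48,000 × 1,713 × 3 × 1 = 246,672,000 bytes.
Track C: 35:27 (min:sec) = 2,127 s; 18,900 × 2,127 × 4 × 1 = 160,801,200 bytes.
Track D: 26:46 (min:sec) = 1,606 s; 37,800 × 1,606 × 3 × 2 = 364,240,800 bytes.
Total = 846,450,000 bytes = 807.24 MiB.

807.24 MiB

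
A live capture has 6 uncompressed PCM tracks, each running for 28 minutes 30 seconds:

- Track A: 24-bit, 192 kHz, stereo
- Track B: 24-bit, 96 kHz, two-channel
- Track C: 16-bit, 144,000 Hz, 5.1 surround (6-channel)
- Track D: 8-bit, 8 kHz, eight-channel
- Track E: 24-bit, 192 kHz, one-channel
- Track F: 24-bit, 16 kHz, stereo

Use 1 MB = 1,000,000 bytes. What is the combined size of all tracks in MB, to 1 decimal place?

7168.3 MB

28 minutes 30 seconds = 1,710 s.
Track A: 192,000 × 1,710 × 3 × 2 = 1,969,920,000 bytes.
Track B: 96,000 × 1,710 × 3 × 2 = 984,960,000 bytes.
Track C: 144,000 × 1,710 × 2 × 6 = 2,954,880,000 bytes.
Track D: 8,000 × 1,710 × 1 × 8 = 109,440,000 bytes.
Track E: 192,000 × 1,710 × 3 × 1 = 984,960,000 bytes.
Track F: 16,000 × 1,710 × 3 × 2 = 164,160,000 bytes.
Total = 7,168,320,000 bytes = 7168.3 MB.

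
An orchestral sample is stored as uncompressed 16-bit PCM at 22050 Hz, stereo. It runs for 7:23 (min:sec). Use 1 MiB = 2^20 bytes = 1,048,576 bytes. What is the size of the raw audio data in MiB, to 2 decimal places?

Duration = 7:23 (min:sec) = 443 s.
Bytes = 22,050 samples/s × 443 s × 2 bytes/sample × 2 ch = 39,072,600 bytes.
39,072,600 / 1,048,576 = 37.26 MiB.

37.26 MiB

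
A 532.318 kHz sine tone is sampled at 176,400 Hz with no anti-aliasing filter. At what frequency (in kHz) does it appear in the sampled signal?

Nyquist = 176,400/2 = 88,200 Hz; 532,318 Hz exceeds it.
Alias = |532,318 − 3×176,400| = |532,318 − 529,200| = 3,118 Hz = 3.118 kHz.

3.118 kHz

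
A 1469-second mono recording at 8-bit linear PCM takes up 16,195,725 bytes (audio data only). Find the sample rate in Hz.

11,025 Hz

Bytes = sample_rate × seconds × bytes_per_sample × channels.
sample_rate = 16,195,725 / (1,469 × 1 × 1) = 16,195,725 / 1,469 = 11,025 Hz.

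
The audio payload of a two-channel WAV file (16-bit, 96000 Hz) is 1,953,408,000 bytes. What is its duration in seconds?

5,087 seconds

Byte rate = 96,000 × 2 × 2 = 384,000 bytes/s.
Duration = 1,953,408,000 / 384,000 = 5,087 s.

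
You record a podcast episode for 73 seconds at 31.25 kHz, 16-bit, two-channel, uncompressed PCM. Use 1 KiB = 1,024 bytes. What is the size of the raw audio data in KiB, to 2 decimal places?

8911.13 KiB

Bytes = 31,250 samples/s × 73 s × 2 bytes/sample × 2 ch = 9,125,000 bytes.
9,125,000 / 1,024 = 8911.13 KiB.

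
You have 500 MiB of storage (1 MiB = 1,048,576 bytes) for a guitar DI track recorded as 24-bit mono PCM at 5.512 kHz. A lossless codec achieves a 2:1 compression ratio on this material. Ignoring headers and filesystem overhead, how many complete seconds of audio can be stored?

Uncompressed byte rate = 5,512 × 3 × 1 = 16,536 bytes/s.
After 2:1 compression, effective rate ≈ 8268 bytes/s.
Capacity = 500 × 1,048,576 = 524,288,000 bytes.
524,288,000 / effective rate ≈ 63411.71 s → 63,411 seconds.

63,411 seconds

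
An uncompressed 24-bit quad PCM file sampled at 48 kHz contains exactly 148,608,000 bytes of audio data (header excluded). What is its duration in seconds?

258 seconds

Byte rate = 48,000 × 3 × 4 = 576,000 bytes/s.
Duration = 148,608,000 / 576,000 = 258 s.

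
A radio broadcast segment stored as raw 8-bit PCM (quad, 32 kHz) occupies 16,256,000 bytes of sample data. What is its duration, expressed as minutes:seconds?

Byte rate = 32,000 × 1 × 4 = 128,000 bytes/s.
Duration = 16,256,000 / 128,000 = 127 s.
127 s = 2:07.

2:07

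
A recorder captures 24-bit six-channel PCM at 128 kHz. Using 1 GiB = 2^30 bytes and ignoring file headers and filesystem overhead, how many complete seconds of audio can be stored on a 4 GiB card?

Uncompressed byte rate = 128,000 × 3 × 6 = 2,304,000 bytes/s.
Capacity = 4 × 1,073,741,824 = 4,294,967,296 bytes.
4,294,967,296 / 2,304,000 ≈ 1864.14 s → 1,864 seconds.

1,864 seconds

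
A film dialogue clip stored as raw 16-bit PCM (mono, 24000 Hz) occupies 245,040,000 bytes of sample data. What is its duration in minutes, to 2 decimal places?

85.08 minutes

Byte rate = 24,000 × 2 × 1 = 48,000 bytes/s.
Duration = 245,040,000 / 48,000 = 5,105 s.
5,105 s / 60 = 85.08 minutes.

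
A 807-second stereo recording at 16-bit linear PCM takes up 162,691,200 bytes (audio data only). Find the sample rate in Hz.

Bytes = sample_rate × seconds × bytes_per_sample × channels.
sample_rate = 162,691,200 / (807 × 2 × 2) = 162,691,200 / 3,228 = 50,400 Hz.

50,400 Hz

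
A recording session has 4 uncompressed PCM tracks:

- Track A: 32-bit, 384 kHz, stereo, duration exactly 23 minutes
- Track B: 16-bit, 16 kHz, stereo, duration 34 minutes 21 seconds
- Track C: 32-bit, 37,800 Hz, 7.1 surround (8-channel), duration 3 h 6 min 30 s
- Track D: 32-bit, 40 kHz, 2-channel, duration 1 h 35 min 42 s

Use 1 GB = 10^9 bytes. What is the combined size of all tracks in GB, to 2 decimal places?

Track A: exactly 23 minutes = 1,380 s; 384,000 × 1,380 × 4 × 2 = 4,239,360,000 bytes.
Track B: 34 minutes 21 seconds = 2,061 s; 16,000 × 2,061 × 2 × 2 = 131,904,000 bytes.
Track C: 3 h 6 min 30 s = 11,190 s; 37,800 × 11,190 × 4 × 8 = 13,535,424,000 bytes.
Track D: 1 h 35 min 42 s = 5,742 s; 40,000 × 5,742 × 4 × 2 = 1,837,440,000 bytes.
Total = 19,744,128,000 bytes = 19.74 GB.

19.74 GB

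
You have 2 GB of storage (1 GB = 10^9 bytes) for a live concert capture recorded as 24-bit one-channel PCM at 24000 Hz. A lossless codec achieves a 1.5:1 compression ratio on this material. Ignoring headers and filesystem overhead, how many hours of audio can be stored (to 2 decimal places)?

Uncompressed byte rate = 24,000 × 3 × 1 = 72,000 bytes/s.
After 1.5:1 compression, effective rate ≈ 48000 bytes/s.
Capacity = 2 × 1,000,000,000 = 2,000,000,000 bytes.
2,000,000,000 / effective rate ≈ 41666.67 s → 11.57 hours.

11.57 hours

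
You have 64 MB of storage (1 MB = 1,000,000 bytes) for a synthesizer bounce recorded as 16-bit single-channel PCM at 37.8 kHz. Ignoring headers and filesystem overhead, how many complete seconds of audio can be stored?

Uncompressed byte rate = 37,800 × 2 × 1 = 75,600 bytes/s.
Capacity = 64 × 1,000,000 = 64,000,000 bytes.
64,000,000 / 75,600 ≈ 846.56 s → 846 seconds.

846 seconds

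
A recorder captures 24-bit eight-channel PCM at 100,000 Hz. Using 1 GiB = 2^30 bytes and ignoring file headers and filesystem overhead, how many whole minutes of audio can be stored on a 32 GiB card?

238 minutes

Uncompressed byte rate = 100,000 × 3 × 8 = 2,400,000 bytes/s.
Capacity = 32 × 1,073,741,824 = 34,359,738,368 bytes.
34,359,738,368 / 2,400,000 ≈ 14316.56 s → 238 minutes.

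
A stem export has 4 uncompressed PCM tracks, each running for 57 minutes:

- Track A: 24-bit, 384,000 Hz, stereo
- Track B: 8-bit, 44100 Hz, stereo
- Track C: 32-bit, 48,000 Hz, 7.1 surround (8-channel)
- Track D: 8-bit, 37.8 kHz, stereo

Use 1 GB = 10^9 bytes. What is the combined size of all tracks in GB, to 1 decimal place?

57 minutes = 3,420 s.
Track A: 384,000 × 3,420 × 3 × 2 = 7,879,680,000 bytes.
Track B: 44,100 × 3,420 × 1 × 2 = 301,644,000 bytes.
Track C: 48,000 × 3,420 × 4 × 8 = 5,253,120,000 bytes.
Track D: 37,800 × 3,420 × 1 × 2 = 258,552,000 bytes.
Total = 13,692,996,000 bytes = 13.7 GB.

13.7 GB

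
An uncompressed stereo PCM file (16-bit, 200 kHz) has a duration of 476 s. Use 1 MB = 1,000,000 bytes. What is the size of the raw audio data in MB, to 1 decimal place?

Bytes = 200,000 samples/s × 476 s × 2 bytes/sample × 2 ch = 380,800,000 bytes.
380,800,000 / 1,000,000 = 380.8 MB.

380.8 MB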